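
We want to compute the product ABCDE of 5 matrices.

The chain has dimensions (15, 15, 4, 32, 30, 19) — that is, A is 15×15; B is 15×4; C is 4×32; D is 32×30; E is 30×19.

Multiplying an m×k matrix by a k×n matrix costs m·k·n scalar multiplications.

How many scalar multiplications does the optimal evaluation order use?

Adjacent pairs: AB = 15·15·4 = 900; BC = 15·4·32 = 1920; CD = 4·32·30 = 3840; DE = 32·30·19 = 18240.
Length 3: A..C: k=1: 0+1920+15·15·32=9120; k=2: 900+0+15·4·32=2820 → min 2820 | B..D: k=2: 0+3840+15·4·30=5640; k=3: 1920+0+15·32·30=16320 → min 5640 | C..E: k=3: 0+18240+4·32·19=20672; k=4: 3840+0+4·30·19=6120 → min 6120.
Length 4: A..D: k=1: 0+5640+15·15·30=12390; k=2: 900+3840+15·4·30=6540; k=3: 2820+0+15·32·30=17220 → min 6540 | B..E: k=2: 0+6120+15·4·19=7260; k=3: 1920+18240+15·32·19=29280; k=4: 5640+0+15·30·19=14190 → min 7260.
Length 5: A..E: k=1: 0+7260+15·15·19=11535; k=2: 900+6120+15·4·19=8160; k=3: 2820+18240+15·32·19=30180; k=4: 6540+0+15·30·19=15090 → min 8160.
Optimal order: ((AB)((CD)E)) with cost 8160.

8160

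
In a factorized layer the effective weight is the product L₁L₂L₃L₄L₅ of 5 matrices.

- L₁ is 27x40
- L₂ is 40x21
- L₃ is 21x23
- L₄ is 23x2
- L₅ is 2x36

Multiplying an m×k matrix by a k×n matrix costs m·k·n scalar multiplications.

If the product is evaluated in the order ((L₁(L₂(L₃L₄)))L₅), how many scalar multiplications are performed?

6750

(L₃L₄): 21×23 by 23×2 → 21×2, cost 21·23·2 = 966
(L₂(L₃L₄)): 40×21 by 21×2 → 40×2, cost 40·21·2 = 1680; cumulative 2646
(L₁(L₂(L₃L₄))): 27×40 by 40×2 → 27×2, cost 27·40·2 = 2160; cumulative 4806
((L₁(L₂(L₃L₄)))L₅): 27×2 by 2×36 → 27×36, cost 27·2·36 = 1944; cumulative 6750
Total: 6750 scalar multiplications.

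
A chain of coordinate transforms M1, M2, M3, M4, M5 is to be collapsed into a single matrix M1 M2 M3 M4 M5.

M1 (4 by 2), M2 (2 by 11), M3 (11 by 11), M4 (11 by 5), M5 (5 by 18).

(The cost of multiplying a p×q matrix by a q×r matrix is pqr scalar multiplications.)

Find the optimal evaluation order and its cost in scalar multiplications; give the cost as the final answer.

Adjacent pairs: M1M2 = 4·2·11 = 88; M2M3 = 2·11·11 = 242; M3M4 = 11·11·5 = 605; M4M5 = 11·5·18 = 990.
Length 3: M1..M3: k=1: 0+242+4·2·11=330; k=2: 88+0+4·11·11=572 → min 330 | M2..M4: k=2: 0+605+2·11·5=715; k=3: 242+0+2·11·5=352 → min 352 | M3..M5: k=3: 0+990+11·11·18=3168; k=4: 605+0+11·5·18=1595 → min 1595.
Length 4: M1..M4: k=1: 0+352+4·2·5=392; k=2: 88+605+4·11·5=913; k=3: 330+0+4·11·5=550 → min 392 | M2..M5: k=2: 0+1595+2·11·18=1991; k=3: 242+990+2·11·18=1628; k=4: 352+0+2·5·18=532 → min 532.
Length 5: M1..M5: k=1: 0+532+4·2·18=676; k=2: 88+1595+4·11·18=2475; k=3: 330+990+4·11·18=2112; k=4: 392+0+4·5·18=752 → min 676.
Optimal parenthesization: (M1 (((M2 M3) M4) M5)) with cost 676.

676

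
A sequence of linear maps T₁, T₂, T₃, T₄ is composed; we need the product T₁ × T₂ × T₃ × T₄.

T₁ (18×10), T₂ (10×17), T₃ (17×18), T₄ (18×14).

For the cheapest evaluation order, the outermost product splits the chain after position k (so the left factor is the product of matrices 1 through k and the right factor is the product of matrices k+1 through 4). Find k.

Adjacent pairs: T₁T₂ = 18·10·17 = 3060; T₂T₃ = 10·17·18 = 3060; T₃T₄ = 17·18·14 = 4284.
Length 3: T₁..T₃: k=1: 0+3060+18·10·18=6300; k=2: 3060+0+18·17·18=8568 → min 6300 | T₂..T₄: k=2: 0+4284+10·17·14=6664; k=3: 3060+0+10·18·14=5580 → min 5580.
Top-level splits: k=1: (T₁..T₁)·(T₂..T₄) → 0+5580+18·10·14 = 8100; k=2: (T₁..T₂)·(T₃..T₄) → 3060+4284+18·17·14 = 11628; k=3: (T₁..T₃)·(T₄..T₄) → 6300+0+18·18·14 = 10836.
Best split is after T₁, i.e. k = 1.

1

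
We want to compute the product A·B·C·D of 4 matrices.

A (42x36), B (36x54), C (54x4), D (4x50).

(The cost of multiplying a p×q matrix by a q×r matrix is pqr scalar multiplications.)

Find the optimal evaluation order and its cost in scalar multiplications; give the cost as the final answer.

22224

Adjacent pairs: AB = 42·36·54 = 81648; BC = 36·54·4 = 7776; CD = 54·4·50 = 10800.
Length 3: A..C: k=1: 0+7776+42·36·4=13824; k=2: 81648+0+42·54·4=90720 → min 13824 | B..D: k=2: 0+10800+36·54·50=108000; k=3: 7776+0+36·4·50=14976 → min 14976.
Length 4: A..D: k=1: 0+14976+42·36·50=90576; k=2: 81648+10800+42·54·50=205848; k=3: 13824+0+42·4·50=22224 → min 22224.
Optimal parenthesization: ((A·(B·C))·D) with cost 22224.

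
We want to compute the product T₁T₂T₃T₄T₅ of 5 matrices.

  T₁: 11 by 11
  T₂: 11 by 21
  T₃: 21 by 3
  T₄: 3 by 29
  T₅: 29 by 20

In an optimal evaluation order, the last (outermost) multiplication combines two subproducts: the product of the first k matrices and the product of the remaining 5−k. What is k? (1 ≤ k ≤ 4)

3

Adjacent pairs: T₁T₂ = 11·11·21 = 2541; T₂T₃ = 11·21·3 = 693; T₃T₄ = 21·3·29 = 1827; T₄T₅ = 3·29·20 = 1740.
Length 3: T₁..T₃: k=1: 0+693+11·11·3=1056; k=2: 2541+0+11·21·3=3234 → min 1056 | T₂..T₄: k=2: 0+1827+11·21·29=8526; k=3: 693+0+11·3·29=1650 → min 1650 | T₃..T₅: k=3: 0+1740+21·3·20=3000; k=4: 1827+0+21·29·20=14007 → min 3000.
Length 4: T₁..T₄: k=1: 0+1650+11·11·29=5159; k=2: 2541+1827+11·21·29=11067; k=3: 1056+0+11·3·29=2013 → min 2013 | T₂..T₅: k=2: 0+3000+11·21·20=7620; k=3: 693+1740+11·3·20=3093; k=4: 1650+0+11·29·20=8030 → min 3093.
Top-level splits: k=1: (T₁..T₁)·(T₂..T₅) → 0+3093+11·11·20 = 5513; k=2: (T₁..T₂)·(T₃..T₅) → 2541+3000+11·21·20 = 10161; k=3: (T₁..T₃)·(T₄..T₅) → 1056+1740+11·3·20 = 3456; k=4: (T₁..T₄)·(T₅..T₅) → 2013+0+11·29·20 = 8393.
Best split is after T₃, i.e. k = 3.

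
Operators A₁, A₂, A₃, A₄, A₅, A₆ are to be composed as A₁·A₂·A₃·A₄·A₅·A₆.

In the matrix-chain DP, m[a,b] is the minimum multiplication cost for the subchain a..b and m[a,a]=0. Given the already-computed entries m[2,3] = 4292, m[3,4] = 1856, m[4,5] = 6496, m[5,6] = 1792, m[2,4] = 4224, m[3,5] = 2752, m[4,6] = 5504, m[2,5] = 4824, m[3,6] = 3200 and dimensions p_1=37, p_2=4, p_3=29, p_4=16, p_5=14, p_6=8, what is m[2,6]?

m[2,6] = min over k∈[2,5] of m[2,k]+m[k+1,6]+p_{1}·p_k·p_{6}.
k=2: 0 + 3200 + 37·4·8 = 4384; k=3: 4292 + 5504 + 37·29·8 = 18380; k=4: 4224 + 1792 + 37·16·8 = 10752; k=5: 4824 + 0 + 37·14·8 = 8968.
Minimum: 4384 at k=2.

4384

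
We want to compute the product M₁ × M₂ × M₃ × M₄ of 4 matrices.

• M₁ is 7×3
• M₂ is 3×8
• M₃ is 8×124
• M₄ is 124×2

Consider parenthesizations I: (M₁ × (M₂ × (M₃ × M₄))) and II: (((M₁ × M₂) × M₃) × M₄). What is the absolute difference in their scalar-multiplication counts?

6774

Order I = (M₁ × (M₂ × (M₃ × M₄))): (M₃ × M₄): 8×124 by 124×2 → 8×2, cost 8·124·2 = 1984; (M₂ × (M₃ × M₄)): 3×8 by 8×2 → 3×2, cost 3·8·2 = 48; cumulative 2032; (M₁ × (M₂ × (M₃ × M₄))): 7×3 by 3×2 → 7×2, cost 7·3·2 = 42; cumulative 2074. Total 2074.
Order II = (((M₁ × M₂) × M₃) × M₄): (M₁ × M₂): 7×3 by 3×8 → 7×8, cost 7·3·8 = 168; ((M₁ × M₂) × M₃): 7×8 by 8×124 → 7×124, cost 7·8·124 = 6944; cumulative 7112; (((M₁ × M₂) × M₃) × M₄): 7×124 by 124×2 → 7×2, cost 7·124·2 = 1736; cumulative 8848. Total 8848.
Difference: |2074 − 8848| = 6774.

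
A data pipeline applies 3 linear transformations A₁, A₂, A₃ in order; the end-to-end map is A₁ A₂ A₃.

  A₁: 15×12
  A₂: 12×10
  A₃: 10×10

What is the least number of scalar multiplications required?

3000

Order (A₁ (A₂ A₃)): (A₂ A₃): 12×10 by 10×10 → 12×10, cost 12·10·10 = 1200; (A₁ (A₂ A₃)): 15×12 by 12×10 → 15×10, cost 15·12·10 = 1800; cumulative 3000. Total 3000.
Order ((A₁ A₂) A₃): (A₁ A₂): 15×12 by 12×10 → 15×10, cost 15·12·10 = 1800; ((A₁ A₂) A₃): 15×10 by 10×10 → 15×10, cost 15·10·10 = 1500; cumulative 3300. Total 3300.
Minimum: 3000.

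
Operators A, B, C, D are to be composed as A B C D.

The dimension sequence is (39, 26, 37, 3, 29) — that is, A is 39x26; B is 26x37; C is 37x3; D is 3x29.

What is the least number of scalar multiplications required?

Adjacent pairs: AB = 39·26·37 = 37518; BC = 26·37·3 = 2886; CD = 37·3·29 = 3219.
Length 3: A..C: k=1: 0+2886+39·26·3=5928; k=2: 37518+0+39·37·3=41847 → min 5928 | B..D: k=2: 0+3219+26·37·29=31117; k=3: 2886+0+26·3·29=5148 → min 5148.
Length 4: A..D: k=1: 0+5148+39·26·29=34554; k=2: 37518+3219+39·37·29=82584; k=3: 5928+0+39·3·29=9321 → min 9321.
Optimal order: ((A (B C)) D) with cost 9321.

9321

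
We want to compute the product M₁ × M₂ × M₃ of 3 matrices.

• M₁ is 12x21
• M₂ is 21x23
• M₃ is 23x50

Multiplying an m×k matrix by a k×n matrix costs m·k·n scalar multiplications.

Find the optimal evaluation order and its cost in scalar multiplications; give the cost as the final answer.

(M₁ × (M₂ × M₃)): cost 36750.
((M₁ × M₂) × M₃): cost 19596.
Optimal: ((M₁ × M₂) × M₃) with cost 19596.

19596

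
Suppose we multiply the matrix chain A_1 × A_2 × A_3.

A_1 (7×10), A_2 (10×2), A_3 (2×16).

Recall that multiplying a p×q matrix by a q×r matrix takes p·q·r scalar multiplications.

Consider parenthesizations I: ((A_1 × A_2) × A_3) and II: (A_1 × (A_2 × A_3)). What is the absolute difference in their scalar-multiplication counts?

Order I = ((A_1 × A_2) × A_3): (A_1 × A_2): 7×10 by 10×2 → 7×2, cost 7·10·2 = 140; ((A_1 × A_2) × A_3): 7×2 by 2×16 → 7×16, cost 7·2·16 = 224; cumulative 364. Total 364.
Order II = (A_1 × (A_2 × A_3)): (A_2 × A_3): 10×2 by 2×16 → 10×16, cost 10·2·16 = 320; (A_1 × (A_2 × A_3)): 7×10 by 10×16 → 7×16, cost 7·10·16 = 1120; cumulative 1440. Total 1440.
Difference: |364 − 1440| = 1076.

1076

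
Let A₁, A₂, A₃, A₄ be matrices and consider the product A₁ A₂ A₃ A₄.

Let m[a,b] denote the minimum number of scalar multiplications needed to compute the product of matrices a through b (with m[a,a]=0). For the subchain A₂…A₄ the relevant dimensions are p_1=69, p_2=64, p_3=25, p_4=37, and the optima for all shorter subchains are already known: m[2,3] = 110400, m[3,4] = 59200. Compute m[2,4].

m[2,4] = min over k∈[2,3] of m[2,k]+m[k+1,4]+p_{1}·p_k·p_{4}.
k=2: 0 + 59200 + 69·64·37 = 222592; k=3: 110400 + 0 + 69·25·37 = 174225.
Minimum: 174225 at k=3.

174225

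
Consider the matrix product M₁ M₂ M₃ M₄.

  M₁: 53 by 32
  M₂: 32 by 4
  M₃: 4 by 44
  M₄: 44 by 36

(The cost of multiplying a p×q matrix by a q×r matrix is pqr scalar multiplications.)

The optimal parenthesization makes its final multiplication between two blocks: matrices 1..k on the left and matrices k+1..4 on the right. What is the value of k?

2

Adjacent pairs: M₁M₂ = 53·32·4 = 6784; M₂M₃ = 32·4·44 = 5632; M₃M₄ = 4·44·36 = 6336.
Length 3: M₁..M₃: k=1: 0+5632+53·32·44=80256; k=2: 6784+0+53·4·44=16112 → min 16112 | M₂..M₄: k=2: 0+6336+32·4·36=10944; k=3: 5632+0+32·44·36=56320 → min 10944.
Top-level splits: k=1: (M₁..M₁)·(M₂..M₄) → 0+10944+53·32·36 = 72000; k=2: (M₁..M₂)·(M₃..M₄) → 6784+6336+53·4·36 = 20752; k=3: (M₁..M₃)·(M₄..M₄) → 16112+0+53·44·36 = 100064.
Best split is after M₂, i.e. k = 2.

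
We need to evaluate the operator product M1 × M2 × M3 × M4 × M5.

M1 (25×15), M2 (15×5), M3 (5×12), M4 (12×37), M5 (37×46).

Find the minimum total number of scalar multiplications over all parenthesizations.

Adjacent pairs: M1M2 = 25·15·5 = 1875; M2M3 = 15·5·12 = 900; M3M4 = 5·12·37 = 2220; M4M5 = 12·37·46 = 20424.
Length 3: M1..M3: k=1: 0+900+25·15·12=5400; k=2: 1875+0+25·5·12=3375 → min 3375 | M2..M4: k=2: 0+2220+15·5·37=4995; k=3: 900+0+15·12·37=7560 → min 4995 | M3..M5: k=3: 0+20424+5·12·46=23184; k=4: 2220+0+5·37·46=10730 → min 10730.
Length 4: M1..M4: k=1: 0+4995+25·15·37=18870; k=2: 1875+2220+25·5·37=8720; k=3: 3375+0+25·12·37=14475 → min 8720 | M2..M5: k=2: 0+10730+15·5·46=14180; k=3: 900+20424+15·12·46=29604; k=4: 4995+0+15·37·46=30525 → min 14180.
Length 5: M1..M5: k=1: 0+14180+25·15·46=31430; k=2: 1875+10730+25·5·46=18355; k=3: 3375+20424+25·12·46=37599; k=4: 8720+0+25·37·46=51270 → min 18355.
Optimal order: ((M1 × M2) × ((M3 × M4) × M5)) with cost 18355.

18355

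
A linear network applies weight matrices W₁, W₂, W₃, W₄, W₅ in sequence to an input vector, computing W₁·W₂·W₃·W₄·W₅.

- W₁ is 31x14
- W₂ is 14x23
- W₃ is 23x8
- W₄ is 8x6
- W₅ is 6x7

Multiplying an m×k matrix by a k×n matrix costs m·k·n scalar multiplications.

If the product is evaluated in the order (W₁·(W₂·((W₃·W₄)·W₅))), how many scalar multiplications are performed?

(W₃·W₄): 23×8 by 8×6 → 23×6, cost 23·8·6 = 1104
((W₃·W₄)·W₅): 23×6 by 6×7 → 23×7, cost 23·6·7 = 966; cumulative 2070
(W₂·((W₃·W₄)·W₅)): 14×23 by 23×7 → 14×7, cost 14·23·7 = 2254; cumulative 4324
(W₁·(W₂·((W₃·W₄)·W₅))): 31×14 by 14×7 → 31×7, cost 31·14·7 = 3038; cumulative 7362
Total: 7362 scalar multiplications.

7362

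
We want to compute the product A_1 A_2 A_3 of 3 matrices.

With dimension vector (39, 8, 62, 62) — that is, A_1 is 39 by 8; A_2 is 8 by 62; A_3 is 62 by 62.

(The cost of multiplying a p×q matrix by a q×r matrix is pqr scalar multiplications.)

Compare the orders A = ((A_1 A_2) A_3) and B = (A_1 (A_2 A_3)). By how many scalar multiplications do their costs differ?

Order A = ((A_1 A_2) A_3): (A_1 A_2): 39×8 by 8×62 → 39×62, cost 39·8·62 = 19344; ((A_1 A_2) A_3): 39×62 by 62×62 → 39×62, cost 39·62·62 = 149916; cumulative 169260. Total 169260.
Order B = (A_1 (A_2 A_3)): (A_2 A_3): 8×62 by 62×62 → 8×62, cost 8·62·62 = 30752; (A_1 (A_2 A_3)): 39×8 by 8×62 → 39×62, cost 39·8·62 = 19344; cumulative 50096. Total 50096.
Difference: |169260 − 50096| = 119164.

119164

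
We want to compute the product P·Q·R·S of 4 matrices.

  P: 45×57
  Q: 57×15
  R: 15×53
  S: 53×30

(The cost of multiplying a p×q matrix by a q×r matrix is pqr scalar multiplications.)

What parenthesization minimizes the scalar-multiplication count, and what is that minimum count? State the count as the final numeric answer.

Adjacent pairs: PQ = 45·57·15 = 38475; QR = 57·15·53 = 45315; RS = 15·53·30 = 23850.
Length 3: P..R: k=1: 0+45315+45·57·53=181260; k=2: 38475+0+45·15·53=74250 → min 74250 | Q..S: k=2: 0+23850+57·15·30=49500; k=3: 45315+0+57·53·30=135945 → min 49500.
Length 4: P..S: k=1: 0+49500+45·57·30=126450; k=2: 38475+23850+45·15·30=82575; k=3: 74250+0+45·53·30=145800 → min 82575.
Optimal parenthesization: ((P·Q)·(R·S)) with cost 82575.

82575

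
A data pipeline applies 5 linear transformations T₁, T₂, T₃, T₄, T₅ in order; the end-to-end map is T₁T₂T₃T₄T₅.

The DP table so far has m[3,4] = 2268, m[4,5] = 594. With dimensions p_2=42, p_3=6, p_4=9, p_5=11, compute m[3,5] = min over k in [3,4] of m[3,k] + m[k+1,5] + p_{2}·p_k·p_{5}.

m[3,5] = min over k∈[3,4] of m[3,k]+m[k+1,5]+p_{2}·p_k·p_{5}.
k=3: 0 + 594 + 42·6·11 = 3366; k=4: 2268 + 0 + 42·9·11 = 6426.
Minimum: 3366 at k=3.

3366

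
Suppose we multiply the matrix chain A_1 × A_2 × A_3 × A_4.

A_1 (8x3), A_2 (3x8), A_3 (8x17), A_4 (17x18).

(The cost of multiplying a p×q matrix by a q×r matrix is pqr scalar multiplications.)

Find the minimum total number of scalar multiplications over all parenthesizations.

1758

Adjacent pairs: A_1A_2 = 8·3·8 = 192; A_2A_3 = 3·8·17 = 408; A_3A_4 = 8·17·18 = 2448.
Length 3: A_1..A_3: k=1: 0+408+8·3·17=816; k=2: 192+0+8·8·17=1280 → min 816 | A_2..A_4: k=2: 0+2448+3·8·18=2880; k=3: 408+0+3·17·18=1326 → min 1326.
Length 4: A_1..A_4: k=1: 0+1326+8·3·18=1758; k=2: 192+2448+8·8·18=3792; k=3: 816+0+8·17·18=3264 → min 1758.
Optimal order: (A_1 × ((A_2 × A_3) × A_4)) with cost 1758.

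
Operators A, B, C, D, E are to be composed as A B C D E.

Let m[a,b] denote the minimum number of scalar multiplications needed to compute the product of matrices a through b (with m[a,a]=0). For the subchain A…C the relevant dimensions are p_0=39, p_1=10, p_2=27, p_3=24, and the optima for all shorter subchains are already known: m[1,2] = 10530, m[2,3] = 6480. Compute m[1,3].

m[1,3] = min over k∈[1,2] of m[1,k]+m[k+1,3]+p_{0}·p_k·p_{3}.
k=1: 0 + 6480 + 39·10·24 = 15840; k=2: 10530 + 0 + 39·27·24 = 35802.
Minimum: 15840 at k=1.

15840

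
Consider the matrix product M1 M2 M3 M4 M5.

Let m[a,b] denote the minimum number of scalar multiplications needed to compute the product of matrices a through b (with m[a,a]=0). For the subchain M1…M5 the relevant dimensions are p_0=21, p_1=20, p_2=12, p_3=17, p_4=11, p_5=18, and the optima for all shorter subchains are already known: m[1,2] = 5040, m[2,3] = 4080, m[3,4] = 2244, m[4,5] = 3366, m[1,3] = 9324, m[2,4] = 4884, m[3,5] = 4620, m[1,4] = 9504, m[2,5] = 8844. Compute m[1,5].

13662

m[1,5] = min over k∈[1,4] of m[1,k]+m[k+1,5]+p_{0}·p_k·p_{5}.
k=1: 0 + 8844 + 21·20·18 = 16404; k=2: 5040 + 4620 + 21·12·18 = 14196; k=3: 9324 + 3366 + 21·17·18 = 19116; k=4: 9504 + 0 + 21·11·18 = 13662.
Minimum: 13662 at k=4.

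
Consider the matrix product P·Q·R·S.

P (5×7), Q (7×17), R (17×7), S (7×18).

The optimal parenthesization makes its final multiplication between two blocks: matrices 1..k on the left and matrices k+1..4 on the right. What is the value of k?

3

Adjacent pairs: PQ = 5·7·17 = 595; QR = 7·17·7 = 833; RS = 17·7·18 = 2142.
Length 3: P..R: k=1: 0+833+5·7·7=1078; k=2: 595+0+5·17·7=1190 → min 1078 | Q..S: k=2: 0+2142+7·17·18=4284; k=3: 833+0+7·7·18=1715 → min 1715.
Top-level splits: k=1: (P..P)·(Q..S) → 0+1715+5·7·18 = 2345; k=2: (P..Q)·(R..S) → 595+2142+5·17·18 = 4267; k=3: (P..R)·(S..S) → 1078+0+5·7·18 = 1708.
Best split is after R, i.e. k = 3.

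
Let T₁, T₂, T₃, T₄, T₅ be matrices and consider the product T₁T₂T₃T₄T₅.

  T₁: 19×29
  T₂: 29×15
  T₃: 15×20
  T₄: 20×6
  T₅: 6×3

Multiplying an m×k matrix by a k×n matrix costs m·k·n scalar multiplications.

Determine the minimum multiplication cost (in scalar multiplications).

Adjacent pairs: T₁T₂ = 19·29·15 = 8265; T₂T₃ = 29·15·20 = 8700; T₃T₄ = 15·20·6 = 1800; T₄T₅ = 20·6·3 = 360.
Length 3: T₁..T₃: k=1: 0+8700+19·29·20=19720; k=2: 8265+0+19·15·20=13965 → min 13965 | T₂..T₄: k=2: 0+1800+29·15·6=4410; k=3: 8700+0+29·20·6=12180 → min 4410 | T₃..T₅: k=3: 0+360+15·20·3=1260; k=4: 1800+0+15·6·3=2070 → min 1260.
Length 4: T₁..T₄: k=1: 0+4410+19·29·6=7716; k=2: 8265+1800+19·15·6=11775; k=3: 13965+0+19·20·6=16245 → min 7716 | T₂..T₅: k=2: 0+1260+29·15·3=2565; k=3: 8700+360+29·20·3=10800; k=4: 4410+0+29·6·3=4932 → min 2565.
Length 5: T₁..T₅: k=1: 0+2565+19·29·3=4218; k=2: 8265+1260+19·15·3=10380; k=3: 13965+360+19·20·3=15465; k=4: 7716+0+19·6·3=8058 → min 4218.
Optimal order: (T₁(T₂(T₃(T₄T₅)))) with cost 4218.

4218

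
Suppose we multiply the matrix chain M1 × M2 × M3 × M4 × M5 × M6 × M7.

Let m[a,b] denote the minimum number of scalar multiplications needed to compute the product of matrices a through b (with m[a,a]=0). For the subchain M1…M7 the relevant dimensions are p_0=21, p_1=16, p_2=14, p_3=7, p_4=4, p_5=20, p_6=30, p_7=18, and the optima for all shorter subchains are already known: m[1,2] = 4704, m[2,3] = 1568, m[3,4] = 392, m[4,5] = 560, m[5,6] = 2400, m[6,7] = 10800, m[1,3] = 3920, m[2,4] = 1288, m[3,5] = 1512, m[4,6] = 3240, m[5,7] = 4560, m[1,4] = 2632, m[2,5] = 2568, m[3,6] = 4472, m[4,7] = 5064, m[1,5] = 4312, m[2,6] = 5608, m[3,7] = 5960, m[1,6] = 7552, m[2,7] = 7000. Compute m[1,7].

m[1,7] = min over k∈[1,6] of m[1,k]+m[k+1,7]+p_{0}·p_k·p_{7}.
k=1: 0 + 7000 + 21·16·18 = 13048; k=2: 4704 + 5960 + 21·14·18 = 15956; k=3: 3920 + 5064 + 21·7·18 = 11630; k=4: 2632 + 4560 + 21·4·18 = 8704; k=5: 4312 + 10800 + 21·20·18 = 22672; k=6: 7552 + 0 + 21·30·18 = 18892.
Minimum: 8704 at k=4.

8704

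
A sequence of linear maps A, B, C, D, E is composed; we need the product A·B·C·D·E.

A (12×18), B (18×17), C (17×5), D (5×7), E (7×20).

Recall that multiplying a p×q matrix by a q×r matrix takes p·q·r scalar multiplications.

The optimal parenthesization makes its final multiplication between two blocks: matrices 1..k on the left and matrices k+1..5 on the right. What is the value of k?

3

Adjacent pairs: AB = 12·18·17 = 3672; BC = 18·17·5 = 1530; CD = 17·5·7 = 595; DE = 5·7·20 = 700.
Length 3: A..C: k=1: 0+1530+12·18·5=2610; k=2: 3672+0+12·17·5=4692 → min 2610 | B..D: k=2: 0+595+18·17·7=2737; k=3: 1530+0+18·5·7=2160 → min 2160 | C..E: k=3: 0+700+17·5·20=2400; k=4: 595+0+17·7·20=2975 → min 2400.
Length 4: A..D: k=1: 0+2160+12·18·7=3672; k=2: 3672+595+12·17·7=5695; k=3: 2610+0+12·5·7=3030 → min 3030 | B..E: k=2: 0+2400+18·17·20=8520; k=3: 1530+700+18·5·20=4030; k=4: 2160+0+18·7·20=4680 → min 4030.
Top-level splits: k=1: (A..A)·(B..E) → 0+4030+12·18·20 = 8350; k=2: (A..B)·(C..E) → 3672+2400+12·17·20 = 10152; k=3: (A..C)·(D..E) → 2610+700+12·5·20 = 4510; k=4: (A..D)·(E..E) → 3030+0+12·7·20 = 4710.
Best split is after C, i.e. k = 3.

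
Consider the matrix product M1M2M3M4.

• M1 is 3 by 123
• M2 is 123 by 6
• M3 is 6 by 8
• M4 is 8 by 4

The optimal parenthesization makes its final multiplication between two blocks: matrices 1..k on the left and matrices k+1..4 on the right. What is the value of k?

3

Adjacent pairs: M1M2 = 3·123·6 = 2214; M2M3 = 123·6·8 = 5904; M3M4 = 6·8·4 = 192.
Length 3: M1..M3: k=1: 0+5904+3·123·8=8856; k=2: 2214+0+3·6·8=2358 → min 2358 | M2..M4: k=2: 0+192+123·6·4=3144; k=3: 5904+0+123·8·4=9840 → min 3144.
Top-level splits: k=1: (M1..M1)·(M2..M4) → 0+3144+3·123·4 = 4620; k=2: (M1..M2)·(M3..M4) → 2214+192+3·6·4 = 2478; k=3: (M1..M3)·(M4..M4) → 2358+0+3·8·4 = 2454.
Best split is after M3, i.e. k = 3.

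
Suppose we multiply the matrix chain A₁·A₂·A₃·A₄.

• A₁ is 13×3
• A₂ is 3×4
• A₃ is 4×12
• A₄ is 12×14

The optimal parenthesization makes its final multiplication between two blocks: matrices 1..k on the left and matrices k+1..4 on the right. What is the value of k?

1

Adjacent pairs: A₁A₂ = 13·3·4 = 156; A₂A₃ = 3·4·12 = 144; A₃A₄ = 4·12·14 = 672.
Length 3: A₁..A₃: k=1: 0+144+13·3·12=612; k=2: 156+0+13·4·12=780 → min 612 | A₂..A₄: k=2: 0+672+3·4·14=840; k=3: 144+0+3·12·14=648 → min 648.
Top-level splits: k=1: (A₁..A₁)·(A₂..A₄) → 0+648+13·3·14 = 1194; k=2: (A₁..A₂)·(A₃..A₄) → 156+672+13·4·14 = 1556; k=3: (A₁..A₃)·(A₄..A₄) → 612+0+13·12·14 = 2796.
Best split is after A₁, i.e. k = 1.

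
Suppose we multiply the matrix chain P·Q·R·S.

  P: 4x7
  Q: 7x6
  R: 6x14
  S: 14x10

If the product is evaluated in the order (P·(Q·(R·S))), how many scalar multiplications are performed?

(R·S): 6×14 by 14×10 → 6×10, cost 6·14·10 = 840
(Q·(R·S)): 7×6 by 6×10 → 7×10, cost 7·6·10 = 420; cumulative 1260
(P·(Q·(R·S))): 4×7 by 7×10 → 4×10, cost 4·7·10 = 280; cumulative 1540
Total: 1540 scalar multiplications.

1540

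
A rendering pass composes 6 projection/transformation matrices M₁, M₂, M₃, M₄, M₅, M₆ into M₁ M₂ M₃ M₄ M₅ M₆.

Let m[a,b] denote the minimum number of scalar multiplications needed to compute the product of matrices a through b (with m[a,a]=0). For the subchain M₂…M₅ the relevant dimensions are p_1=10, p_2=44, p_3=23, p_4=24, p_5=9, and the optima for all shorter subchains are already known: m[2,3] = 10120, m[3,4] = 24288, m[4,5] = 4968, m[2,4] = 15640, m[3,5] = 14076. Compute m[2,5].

m[2,5] = min over k∈[2,4] of m[2,k]+m[k+1,5]+p_{1}·p_k·p_{5}.
k=2: 0 + 14076 + 10·44·9 = 18036; k=3: 10120 + 4968 + 10·23·9 = 17158; k=4: 15640 + 0 + 10·24·9 = 17800.
Minimum: 17158 at k=3.

17158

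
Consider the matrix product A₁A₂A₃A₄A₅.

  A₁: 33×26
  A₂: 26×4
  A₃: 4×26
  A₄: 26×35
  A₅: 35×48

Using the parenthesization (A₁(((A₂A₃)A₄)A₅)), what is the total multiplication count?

111228

(A₂A₃): 26×4 by 4×26 → 26×26, cost 26·4·26 = 2704
((A₂A₃)A₄): 26×26 by 26×35 → 26×35, cost 26·26·35 = 23660; cumulative 26364
(((A₂A₃)A₄)A₅): 26×35 by 35×48 → 26×48, cost 26·35·48 = 43680; cumulative 70044
(A₁(((A₂A₃)A₄)A₅)): 33×26 by 26×48 → 33×48, cost 33·26·48 = 41184; cumulative 111228
Total: 111228 scalar multiplications.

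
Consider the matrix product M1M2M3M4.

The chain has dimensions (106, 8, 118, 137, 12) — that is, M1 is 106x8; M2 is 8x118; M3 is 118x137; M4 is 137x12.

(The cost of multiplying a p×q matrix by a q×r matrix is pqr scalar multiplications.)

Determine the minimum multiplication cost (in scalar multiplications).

Adjacent pairs: M1M2 = 106·8·118 = 100064; M2M3 = 8·118·137 = 129328; M3M4 = 118·137·12 = 193992.
Length 3: M1..M3: k=1: 0+129328+106·8·137=245504; k=2: 100064+0+106·118·137=1813660 → min 245504 | M2..M4: k=2: 0+193992+8·118·12=205320; k=3: 129328+0+8·137·12=142480 → min 142480.
Length 4: M1..M4: k=1: 0+142480+106·8·12=152656; k=2: 100064+193992+106·118·12=444152; k=3: 245504+0+106·137·12=419768 → min 152656.
Optimal order: (M1((M2M3)M4)) with cost 152656.

152656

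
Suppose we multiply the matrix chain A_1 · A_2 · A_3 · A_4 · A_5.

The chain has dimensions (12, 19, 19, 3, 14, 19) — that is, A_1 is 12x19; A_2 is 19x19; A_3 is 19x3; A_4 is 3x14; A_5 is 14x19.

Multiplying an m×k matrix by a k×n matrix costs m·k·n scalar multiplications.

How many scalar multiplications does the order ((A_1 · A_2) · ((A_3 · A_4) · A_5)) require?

14516

(A_1 · A_2): 12×19 by 19×19 → 12×19, cost 12·19·19 = 4332
(A_3 · A_4): 19×3 by 3×14 → 19×14, cost 19·3·14 = 798
((A_3 · A_4) · A_5): 19×14 by 14×19 → 19×19, cost 19·14·19 = 5054; cumulative 5852
((A_1 · A_2) · ((A_3 · A_4) · A_5)): 12×19 by 19×19 → 12×19, cost 12·19·19 = 4332; cumulative 14516
Total: 14516 scalar multiplications.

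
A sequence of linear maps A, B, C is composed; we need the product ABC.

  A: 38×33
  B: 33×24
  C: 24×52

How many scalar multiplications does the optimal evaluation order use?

Order (A(BC)): (BC): 33×24 by 24×52 → 33×52, cost 33·24·52 = 41184; (A(BC)): 38×33 by 33×52 → 38×52, cost 38·33·52 = 65208; cumulative 106392. Total 106392.
Order ((AB)C): (AB): 38×33 by 33×24 → 38×24, cost 38·33·24 = 30096; ((AB)C): 38×24 by 24×52 → 38×52, cost 38·24·52 = 47424; cumulative 77520. Total 77520.
Minimum: 77520.

77520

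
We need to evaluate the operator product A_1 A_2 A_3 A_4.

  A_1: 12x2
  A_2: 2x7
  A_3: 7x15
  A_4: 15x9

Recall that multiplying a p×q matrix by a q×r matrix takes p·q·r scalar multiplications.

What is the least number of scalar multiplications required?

696

Adjacent pairs: A_1A_2 = 12·2·7 = 168; A_2A_3 = 2·7·15 = 210; A_3A_4 = 7·15·9 = 945.
Length 3: A_1..A_3: k=1: 0+210+12·2·15=570; k=2: 168+0+12·7·15=1428 → min 570 | A_2..A_4: k=2: 0+945+2·7·9=1071; k=3: 210+0+2·15·9=480 → min 480.
Length 4: A_1..A_4: k=1: 0+480+12·2·9=696; k=2: 168+945+12·7·9=1869; k=3: 570+0+12·15·9=2190 → min 696.
Optimal order: (A_1 ((A_2 A_3) A_4)) with cost 696.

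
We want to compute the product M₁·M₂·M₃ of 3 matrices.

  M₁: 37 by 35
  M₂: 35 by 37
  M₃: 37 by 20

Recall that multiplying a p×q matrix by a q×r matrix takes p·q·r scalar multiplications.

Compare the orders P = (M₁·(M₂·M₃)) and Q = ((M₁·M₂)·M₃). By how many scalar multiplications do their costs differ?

Order P = (M₁·(M₂·M₃)): (M₂·M₃): 35×37 by 37×20 → 35×20, cost 35·37·20 = 25900; (M₁·(M₂·M₃)): 37×35 by 35×20 → 37×20, cost 37·35·20 = 25900; cumulative 51800. Total 51800.
Order Q = ((M₁·M₂)·M₃): (M₁·M₂): 37×35 by 35×37 → 37×37, cost 37·35·37 = 47915; ((M₁·M₂)·M₃): 37×37 by 37×20 → 37×20, cost 37·37·20 = 27380; cumulative 75295. Total 75295.
Difference: |51800 − 75295| = 23495.

23495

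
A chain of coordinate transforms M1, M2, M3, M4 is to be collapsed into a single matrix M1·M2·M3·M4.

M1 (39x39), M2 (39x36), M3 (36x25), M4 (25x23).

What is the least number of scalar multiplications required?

87975

Adjacent pairs: M1M2 = 39·39·36 = 54756; M2M3 = 39·36·25 = 35100; M3M4 = 36·25·23 = 20700.
Length 3: M1..M3: k=1: 0+35100+39·39·25=73125; k=2: 54756+0+39·36·25=89856 → min 73125 | M2..M4: k=2: 0+20700+39·36·23=52992; k=3: 35100+0+39·25·23=57525 → min 52992.
Length 4: M1..M4: k=1: 0+52992+39·39·23=87975; k=2: 54756+20700+39·36·23=107748; k=3: 73125+0+39·25·23=95550 → min 87975.
Optimal order: (M1·(M2·(M3·M4))) with cost 87975.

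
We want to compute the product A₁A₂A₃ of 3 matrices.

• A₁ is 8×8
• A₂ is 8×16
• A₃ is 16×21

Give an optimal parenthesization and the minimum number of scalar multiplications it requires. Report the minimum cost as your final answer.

(A₁(A₂A₃)): cost 4032.
((A₁A₂)A₃): cost 3712.
Optimal: ((A₁A₂)A₃) with cost 3712.

3712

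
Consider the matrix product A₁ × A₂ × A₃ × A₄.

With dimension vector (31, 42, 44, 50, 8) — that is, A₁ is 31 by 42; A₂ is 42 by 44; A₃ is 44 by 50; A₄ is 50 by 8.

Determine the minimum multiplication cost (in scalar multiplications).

Adjacent pairs: A₁A₂ = 31·42·44 = 57288; A₂A₃ = 42·44·50 = 92400; A₃A₄ = 44·50·8 = 17600.
Length 3: A₁..A₃: k=1: 0+92400+31·42·50=157500; k=2: 57288+0+31·44·50=125488 → min 125488 | A₂..A₄: k=2: 0+17600+42·44·8=32384; k=3: 92400+0+42·50·8=109200 → min 32384.
Length 4: A₁..A₄: k=1: 0+32384+31·42·8=42800; k=2: 57288+17600+31·44·8=85800; k=3: 125488+0+31·50·8=137888 → min 42800.
Optimal order: (A₁ × (A₂ × (A₃ × A₄))) with cost 42800.

42800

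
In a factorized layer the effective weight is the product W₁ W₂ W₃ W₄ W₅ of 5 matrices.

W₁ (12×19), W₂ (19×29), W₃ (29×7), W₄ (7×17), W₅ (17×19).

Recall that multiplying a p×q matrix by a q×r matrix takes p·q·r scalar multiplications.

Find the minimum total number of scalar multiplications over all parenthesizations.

Adjacent pairs: W₁W₂ = 12·19·29 = 6612; W₂W₃ = 19·29·7 = 3857; W₃W₄ = 29·7·17 = 3451; W₄W₅ = 7·17·19 = 2261.
Length 3: W₁..W₃: k=1: 0+3857+12·19·7=5453; k=2: 6612+0+12·29·7=9048 → min 5453 | W₂..W₄: k=2: 0+3451+19·29·17=12818; k=3: 3857+0+19·7·17=6118 → min 6118 | W₃..W₅: k=3: 0+2261+29·7·19=6118; k=4: 3451+0+29·17·19=12818 → min 6118.
Length 4: W₁..W₄: k=1: 0+6118+12·19·17=9994; k=2: 6612+3451+12·29·17=15979; k=3: 5453+0+12·7·17=6881 → min 6881 | W₂..W₅: k=2: 0+6118+19·29·19=16587; k=3: 3857+2261+19·7·19=8645; k=4: 6118+0+19·17·19=12255 → min 8645.
Length 5: W₁..W₅: k=1: 0+8645+12·19·19=12977; k=2: 6612+6118+12·29·19=19342; k=3: 5453+2261+12·7·19=9310; k=4: 6881+0+12·17·19=10757 → min 9310.
Optimal order: ((W₁ (W₂ W₃)) (W₄ W₅)) with cost 9310.

9310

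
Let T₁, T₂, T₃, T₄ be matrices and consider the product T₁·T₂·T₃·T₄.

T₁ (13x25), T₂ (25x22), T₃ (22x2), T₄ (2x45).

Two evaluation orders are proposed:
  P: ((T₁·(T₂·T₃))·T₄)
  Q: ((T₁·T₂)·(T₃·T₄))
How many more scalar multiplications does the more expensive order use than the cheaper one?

19080

Order P = ((T₁·(T₂·T₃))·T₄): (T₂·T₃): 25×22 by 22×2 → 25×2, cost 25·22·2 = 1100; (T₁·(T₂·T₃)): 13×25 by 25×2 → 13×2, cost 13·25·2 = 650; cumulative 1750; ((T₁·(T₂·T₃))·T₄): 13×2 by 2×45 → 13×45, cost 13·2·45 = 1170; cumulative 2920. Total 2920.
Order Q = ((T₁·T₂)·(T₃·T₄)): (T₁·T₂): 13×25 by 25×22 → 13×22, cost 13·25·22 = 7150; (T₃·T₄): 22×2 by 2×45 → 22×45, cost 22·2·45 = 1980; ((T₁·T₂)·(T₃·T₄)): 13×22 by 22×45 → 13×45, cost 13·22·45 = 12870; cumulative 22000. Total 22000.
Difference: |2920 − 22000| = 19080.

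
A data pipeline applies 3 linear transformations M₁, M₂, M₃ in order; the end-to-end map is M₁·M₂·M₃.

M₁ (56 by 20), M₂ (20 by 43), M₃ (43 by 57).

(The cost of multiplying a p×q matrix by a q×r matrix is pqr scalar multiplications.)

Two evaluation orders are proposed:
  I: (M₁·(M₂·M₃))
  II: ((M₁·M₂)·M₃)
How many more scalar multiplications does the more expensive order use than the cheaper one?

Order I = (M₁·(M₂·M₃)): (M₂·M₃): 20×43 by 43×57 → 20×57, cost 20·43·57 = 49020; (M₁·(M₂·M₃)): 56×20 by 20×57 → 56×57, cost 56·20·57 = 63840; cumulative 112860. Total 112860.
Order II = ((M₁·M₂)·M₃): (M₁·M₂): 56×20 by 20×43 → 56×43, cost 56·20·43 = 48160; ((M₁·M₂)·M₃): 56×43 by 43×57 → 56×57, cost 56·43·57 = 137256; cumulative 185416. Total 185416.
Difference: |112860 − 185416| = 72556.

72556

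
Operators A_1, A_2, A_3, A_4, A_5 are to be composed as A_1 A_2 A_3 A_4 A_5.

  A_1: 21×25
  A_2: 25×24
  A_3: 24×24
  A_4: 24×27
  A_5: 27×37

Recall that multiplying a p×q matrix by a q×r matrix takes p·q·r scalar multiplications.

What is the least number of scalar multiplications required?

Adjacent pairs: A_1A_2 = 21·25·24 = 12600; A_2A_3 = 25·24·24 = 14400; A_3A_4 = 24·24·27 = 15552; A_4A_5 = 24·27·37 = 23976.
Length 3: A_1..A_3: k=1: 0+14400+21·25·24=27000; k=2: 12600+0+21·24·24=24696 → min 24696 | A_2..A_4: k=2: 0+15552+25·24·27=31752; k=3: 14400+0+25·24·27=30600 → min 30600 | A_3..A_5: k=3: 0+23976+24·24·37=45288; k=4: 15552+0+24·27·37=39528 → min 39528.
Length 4: A_1..A_4: k=1: 0+30600+21·25·27=44775; k=2: 12600+15552+21·24·27=41760; k=3: 24696+0+21·24·27=38304 → min 38304 | A_2..A_5: k=2: 0+39528+25·24·37=61728; k=3: 14400+23976+25·24·37=60576; k=4: 30600+0+25·27·37=55575 → min 55575.
Length 5: A_1..A_5: k=1: 0+55575+21·25·37=75000; k=2: 12600+39528+21·24·37=70776; k=3: 24696+23976+21·24·37=67320; k=4: 38304+0+21·27·37=59283 → min 59283.
Optimal order: ((((A_1 A_2) A_3) A_4) A_5) with cost 59283.

59283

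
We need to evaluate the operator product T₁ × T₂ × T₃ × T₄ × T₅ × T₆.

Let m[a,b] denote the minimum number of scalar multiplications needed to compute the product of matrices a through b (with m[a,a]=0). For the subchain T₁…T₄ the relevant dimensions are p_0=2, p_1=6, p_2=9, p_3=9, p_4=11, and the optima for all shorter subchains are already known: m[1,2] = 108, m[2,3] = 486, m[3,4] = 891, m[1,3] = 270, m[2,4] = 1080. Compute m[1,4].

m[1,4] = min over k∈[1,3] of m[1,k]+m[k+1,4]+p_{0}·p_k·p_{4}.
k=1: 0 + 1080 + 2·6·11 = 1212; k=2: 108 + 891 + 2·9·11 = 1197; k=3: 270 + 0 + 2·9·11 = 468.
Minimum: 468 at k=3.

468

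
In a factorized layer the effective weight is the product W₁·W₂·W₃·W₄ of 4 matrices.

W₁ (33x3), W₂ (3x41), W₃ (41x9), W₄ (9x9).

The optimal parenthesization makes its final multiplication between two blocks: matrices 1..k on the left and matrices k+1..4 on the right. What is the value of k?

Adjacent pairs: W₁W₂ = 33·3·41 = 4059; W₂W₃ = 3·41·9 = 1107; W₃W₄ = 41·9·9 = 3321.
Length 3: W₁..W₃: k=1: 0+1107+33·3·9=1998; k=2: 4059+0+33·41·9=16236 → min 1998 | W₂..W₄: k=2: 0+3321+3·41·9=4428; k=3: 1107+0+3·9·9=1350 → min 1350.
Top-level splits: k=1: (W₁..W₁)·(W₂..W₄) → 0+1350+33·3·9 = 2241; k=2: (W₁..W₂)·(W₃..W₄) → 4059+3321+33·41·9 = 19557; k=3: (W₁..W₃)·(W₄..W₄) → 1998+0+33·9·9 = 4671.
Best split is after W₁, i.e. k = 1.

1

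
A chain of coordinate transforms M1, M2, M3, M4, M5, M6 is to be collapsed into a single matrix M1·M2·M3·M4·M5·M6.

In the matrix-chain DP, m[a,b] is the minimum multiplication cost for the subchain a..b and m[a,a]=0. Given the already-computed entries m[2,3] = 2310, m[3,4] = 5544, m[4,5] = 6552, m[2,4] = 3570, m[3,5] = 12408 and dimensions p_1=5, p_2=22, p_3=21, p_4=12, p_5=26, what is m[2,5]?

5130

m[2,5] = min over k∈[2,4] of m[2,k]+m[k+1,5]+p_{1}·p_k·p_{5}.
k=2: 0 + 12408 + 5·22·26 = 15268; k=3: 2310 + 6552 + 5·21·26 = 11592; k=4: 3570 + 0 + 5·12·26 = 5130.
Minimum: 5130 at k=4.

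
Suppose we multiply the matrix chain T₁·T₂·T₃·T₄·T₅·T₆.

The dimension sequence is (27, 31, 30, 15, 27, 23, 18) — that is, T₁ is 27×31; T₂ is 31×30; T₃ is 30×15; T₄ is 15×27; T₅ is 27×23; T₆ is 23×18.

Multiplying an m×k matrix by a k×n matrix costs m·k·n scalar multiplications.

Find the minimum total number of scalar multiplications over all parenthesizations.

Adjacent pairs: T₁T₂ = 27·31·30 = 25110; T₂T₃ = 31·30·15 = 13950; T₃T₄ = 30·15·27 = 12150; T₄T₅ = 15·27·23 = 9315; T₅T₆ = 27·23·18 = 11178.
Length 3: T₁..T₃: k=1: 0+13950+27·31·15=26505; k=2: 25110+0+27·30·15=37260 → min 26505 | T₂..T₄: k=2: 0+12150+31·30·27=37260; k=3: 13950+0+31·15·27=26505 → min 26505 | T₃..T₅: k=3: 0+9315+30·15·23=19665; k=4: 12150+0+30·27·23=30780 → min 19665 | T₄..T₆: k=4: 0+11178+15·27·18=18468; k=5: 9315+0+15·23·18=15525 → min 15525.
Length 4: T₁..T₄: k=1: 0+26505+27·31·27=49104; k=2: 25110+12150+27·30·27=59130; k=3: 26505+0+27·15·27=37440 → min 37440 | T₂..T₅: k=2: 0+19665+31·30·23=41055; k=3: 13950+9315+31·15·23=33960; k=4: 26505+0+31·27·23=45756 → min 33960 | T₃..T₆: k=3: 0+15525+30·15·18=23625; k=4: 12150+11178+30·27·18=37908; k=5: 19665+0+30·23·18=32085 → min 23625.
Length 5: T₁..T₅: k=1: 0+33960+27·31·23=53211; k=2: 25110+19665+27·30·23=63405; k=3: 26505+9315+27·15·23=45135; k=4: 37440+0+27·27·23=54207 → min 45135 | T₂..T₆: k=2: 0+23625+31·30·18=40365; k=3: 13950+15525+31·15·18=37845; k=4: 26505+11178+31·27·18=52749; k=5: 33960+0+31·23·18=46794 → min 37845.
Length 6: T₁..T₆: k=1: 0+37845+27·31·18=52911; k=2: 25110+23625+27·30·18=63315; k=3: 26505+15525+27·15·18=49320; k=4: 37440+11178+27·27·18=61740; k=5: 45135+0+27·23·18=56313 → min 49320.
Optimal order: ((T₁·(T₂·T₃))·((T₄·T₅)·T₆)) with cost 49320.

49320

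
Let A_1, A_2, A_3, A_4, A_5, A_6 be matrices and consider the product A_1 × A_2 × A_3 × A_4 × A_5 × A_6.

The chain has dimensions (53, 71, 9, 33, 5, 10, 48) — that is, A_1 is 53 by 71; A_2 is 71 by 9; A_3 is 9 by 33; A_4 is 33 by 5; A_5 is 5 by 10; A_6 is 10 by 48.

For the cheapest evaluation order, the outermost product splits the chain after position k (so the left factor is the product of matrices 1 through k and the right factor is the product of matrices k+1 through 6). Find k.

Adjacent pairs: A_1A_2 = 53·71·9 = 33867; A_2A_3 = 71·9·33 = 21087; A_3A_4 = 9·33·5 = 1485; A_4A_5 = 33·5·10 = 1650; A_5A_6 = 5·10·48 = 2400.
Length 3: A_1..A_3: k=1: 0+21087+53·71·33=145266; k=2: 33867+0+53·9·33=49608 → min 49608 | A_2..A_4: k=2: 0+1485+71·9·5=4680; k=3: 21087+0+71·33·5=32802 → min 4680 | A_3..A_5: k=3: 0+1650+9·33·10=4620; k=4: 1485+0+9·5·10=1935 → min 1935 | A_4..A_6: k=4: 0+2400+33·5·48=10320; k=5: 1650+0+33·10·48=17490 → min 10320.
Length 4: A_1..A_4: k=1: 0+4680+53·71·5=23495; k=2: 33867+1485+53·9·5=37737; k=3: 49608+0+53·33·5=58353 → min 23495 | A_2..A_5: k=2: 0+1935+71·9·10=8325; k=3: 21087+1650+71·33·10=46167; k=4: 4680+0+71·5·10=8230 → min 8230 | A_3..A_6: k=3: 0+10320+9·33·48=24576; k=4: 1485+2400+9·5·48=6045; k=5: 1935+0+9·10·48=6255 → min 6045.
Length 5: A_1..A_5: k=1: 0+8230+53·71·10=45860; k=2: 33867+1935+53·9·10=40572; k=3: 49608+1650+53·33·10=68748; k=4: 23495+0+53·5·10=26145 → min 26145 | A_2..A_6: k=2: 0+6045+71·9·48=36717; k=3: 21087+10320+71·33·48=143871; k=4: 4680+2400+71·5·48=24120; k=5: 8230+0+71·10·48=42310 → min 24120.
Top-level splits: k=1: (A_1..A_1)·(A_2..A_6) → 0+24120+53·71·48 = 204744; k=2: (A_1..A_2)·(A_3..A_6) → 33867+6045+53·9·48 = 62808; k=3: (A_1..A_3)·(A_4..A_6) → 49608+10320+53·33·48 = 143880; k=4: (A_1..A_4)·(A_5..A_6) → 23495+2400+53·5·48 = 38615; k=5: (A_1..A_5)·(A_6..A_6) → 26145+0+53·10·48 = 51585.
Best split is after A_4, i.e. k = 4.

4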